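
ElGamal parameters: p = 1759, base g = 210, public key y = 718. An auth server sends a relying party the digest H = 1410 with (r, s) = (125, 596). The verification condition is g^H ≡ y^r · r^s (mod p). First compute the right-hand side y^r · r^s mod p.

718^2 = 515524 ≡ 137
718^4 ≡ 137^2 = 18769 ≡ 1179
718^8 ≡ 1179^2 = 1390041 ≡ 431
718^16 ≡ 431^2 = 185761 ≡ 1066
718^32 ≡ 1066^2 = 1136356 ≡ 42
718^64 ≡ 42^2 = 1764 ≡ 5
125 = 64 + 32 + 16 + 8 + 4 + 1, so 718^125 ≡ 5·42·1066·431·1179·718 ≡ 242 (mod 1759)
125^2 = 15625 ≡ 1553
125^4 ≡ 1553^2 = 2411809 ≡ 220
125^8 ≡ 220^2 = 48400 ≡ 907
125^16 ≡ 907^2 = 822649 ≡ 1196
125^32 ≡ 1196^2 = 1430416 ≡ 349
125^64 ≡ 349^2 = 121801 ≡ 430
125^128 ≡ 430^2 = 184900 ≡ 205
125^256 ≡ 205^2 = 42025 ≡ 1568
125^512 ≡ 1568^2 = 2458624 ≡ 1301
596 = 512 + 64 + 16 + 4, so 125^596 ≡ 1301·430·1196·220 ≡ 1371 (mod 1759)
y^r · r^s ≡ 242·1371 = 331782 ≡ 1090 (mod 1759)

1090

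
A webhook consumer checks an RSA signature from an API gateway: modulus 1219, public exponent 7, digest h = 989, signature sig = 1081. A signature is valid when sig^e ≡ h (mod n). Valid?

sig^2 ≡ 1081^2 = 1168561 ≡ 759
sig^4 ≡ 759^2 = 576081 ≡ 713
7 = 4 + 2 + 1, so sig^7 ≡ 713·759·1081 ≡ 989 (mod 1219)
Since 989 equals the digest 989, verification succeeds.

yes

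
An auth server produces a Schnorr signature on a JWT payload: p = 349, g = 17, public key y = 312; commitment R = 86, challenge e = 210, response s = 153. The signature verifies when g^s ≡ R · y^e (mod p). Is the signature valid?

valid

g^s mod p:
Squares mod 349: 17^1≡17, 17^2≡289, 17^4≡110, 17^8≡234, 17^16≡312, 17^32≡322, 17^64≡31, 17^128≡263
153 = 128 + 16 + 8 + 1, so 17^153 ≡ 263·312·234·17 ≡ 115 (mod 349)
R · y^e mod p:
Squares mod 349: 312^1≡312, 312^2≡322, 312^4≡31, 312^8≡263, 312^16≡67, 312^32≡301, 312^64≡210, 312^128≡126
210 = 128 + 64 + 16 + 2, so 312^210 ≡ 126·210·67·322 ≡ 257 (mod 349)
86·257 = 22102 ≡ 115 (mod 349)
115 ≡ 115 (mod 349); signature holds.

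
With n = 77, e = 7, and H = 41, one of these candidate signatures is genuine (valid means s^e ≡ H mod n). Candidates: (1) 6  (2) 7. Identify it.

Candidate 1: Squares mod 77: 6^1≡6, 6^2≡36, 6^4≡64; 7 = 4 + 2 + 1, so 6^7 ≡ 64·36·6 ≡ 41 (mod 77)
  → matches H = 41
Candidate 2: Squares mod 77: 7^1≡7, 7^2≡49, 7^4≡14; 7 = 4 + 2 + 1, so 7^7 ≡ 14·49·7 ≡ 28 (mod 77)

1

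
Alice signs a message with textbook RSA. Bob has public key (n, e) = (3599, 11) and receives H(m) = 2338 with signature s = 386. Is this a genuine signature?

s^11 mod 3599 = 2338
s^11 mod 3599 = 2338 matches H(m).

genuine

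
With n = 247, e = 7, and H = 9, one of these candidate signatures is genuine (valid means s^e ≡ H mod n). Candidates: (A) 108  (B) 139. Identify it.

B

Candidate A: 108^2 = 11664 ≡ 55; 108^4 ≡ 55^2 = 3025 ≡ 61; 7 = 4 + 2 + 1, so 108^7 ≡ 61·55·108 ≡ 238 (mod 247)
Candidate B: 139^2 = 19321 ≡ 55; 139^4 ≡ 55^2 = 3025 ≡ 61; 7 = 4 + 2 + 1, so 139^7 ≡ 61·55·139 ≡ 9 (mod 247)
  → matches H = 9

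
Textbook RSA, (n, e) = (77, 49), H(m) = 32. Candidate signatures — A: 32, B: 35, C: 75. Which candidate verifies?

A

Candidate A: Squares mod 77: 32^1≡32, 32^2≡23, 32^4≡67, 32^8≡23, 32^16≡67, 32^32≡23; 49 = 32 + 16 + 1, so 32^49 ≡ 23·67·32 ≡ 32 (mod 77)
  → matches H(m) = 32
Candidate B: Squares mod 77: 35^1≡35, 35^2≡70, 35^4≡49, 35^8≡14, 35^16≡42, 35^32≡70; 49 = 32 + 16 + 1, so 35^49 ≡ 70·42·35 ≡ 28 (mod 77)
Candidate C: Squares mod 77: 75^1≡75, 75^2≡4, 75^4≡16, 75^8≡25, 75^16≡9, 75^32≡4; 49 = 32 + 16 + 1, so 75^49 ≡ 4·9·75 ≡ 5 (mod 77)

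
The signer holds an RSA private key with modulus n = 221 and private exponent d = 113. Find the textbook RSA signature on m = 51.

Squares mod 221: m^1≡51, m^2≡170, m^4≡170, m^8≡170, m^16≡170, m^32≡170, m^64≡170
113 = 64 + 32 + 16 + 1, so m^113 ≡ 170·170·170·51 ≡ 51 (mod 221)

51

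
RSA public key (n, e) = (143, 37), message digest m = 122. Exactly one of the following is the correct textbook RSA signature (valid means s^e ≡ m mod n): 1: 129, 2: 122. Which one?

2

Candidate 1: Squares mod 143: 129^1≡129, 129^2≡53, 129^4≡92, 129^8≡27, 129^16≡14, 129^32≡53; 37 = 32 + 4 + 1, so 129^37 ≡ 53·92·129 ≡ 90 (mod 143)
Candidate 2: Squares mod 143: 122^1≡122, 122^2≡12, 122^4≡1, 122^8≡1, 122^16≡1, 122^32≡1; 37 = 32 + 4 + 1, so 122^37 ≡ 1·1·122 ≡ 122 (mod 143)
  → matches m = 122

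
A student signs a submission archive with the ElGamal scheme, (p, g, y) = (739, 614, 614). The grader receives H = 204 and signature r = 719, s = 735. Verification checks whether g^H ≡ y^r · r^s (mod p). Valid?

Left side g^H mod p:
Squares mod 739: 614^1≡614, 614^2≡106, 614^4≡151, 614^8≡631, 614^16≡579, 614^32≡474, 614^64≡20, 614^128≡400
204 = 128 + 64 + 8 + 4, so 614^204 ≡ 400·20·631·151 ≡ 538 (mod 739)
Right side y^r · r^s mod p:
Squares mod 739: 614^1≡614, 614^2≡106, 614^4≡151, 614^8≡631, 614^16≡579, 614^32≡474, 614^64≡20, 614^128≡400, 614^256≡376, 614^512≡227
719 = 512 + 128 + 64 + 8 + 4 + 2 + 1, so 614^719 ≡ 227·400·20·631·151·106·614 ≡ 325 (mod 739)
Squares mod 739: 719^1≡719, 719^2≡400, 719^4≡376, 719^8≡227, 719^16≡538, 719^32≡495, 719^64≡416, 719^128≡130, 719^256≡642, 719^512≡541
735 = 512 + 128 + 64 + 16 + 8 + 4 + 2 + 1, so 719^735 ≡ 541·130·416·538·227·376·400·719 ≡ 338 (mod 739)
325·338 = 109850 ≡ 478 (mod 739)
538 ≠ 478, so verification fails.

no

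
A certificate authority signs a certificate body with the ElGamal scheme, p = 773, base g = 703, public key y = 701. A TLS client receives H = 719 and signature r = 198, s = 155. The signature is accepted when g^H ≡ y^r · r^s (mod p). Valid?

yes

Left side g^H mod p:
703^2 = 494209 ≡ 262
703^4 ≡ 262^2 = 68644 ≡ 620
703^8 ≡ 620^2 = 384400 ≡ 219
703^16 ≡ 219^2 = 47961 ≡ 35
703^32 ≡ 35^2 = 1225 ≡ 452
703^64 ≡ 452^2 = 204304 ≡ 232
703^128 ≡ 232^2 = 53824 ≡ 487
703^256 ≡ 487^2 = 237169 ≡ 631
703^512 ≡ 631^2 = 398161 ≡ 66
719 = 512 + 128 + 64 + 8 + 4 + 2 + 1, so 703^719 ≡ 66·487·232·219·620·262·703 ≡ 480 (mod 773)
Right side y^r · r^s mod p:
701^2 = 491401 ≡ 546
701^4 ≡ 546^2 = 298116 ≡ 511
701^8 ≡ 511^2 = 261121 ≡ 620
701^16 ≡ 620^2 = 384400 ≡ 219
701^32 ≡ 219^2 = 47961 ≡ 35
701^64 ≡ 35^2 = 1225 ≡ 452
701^128 ≡ 452^2 = 204304 ≡ 232
198 = 128 + 64 + 4 + 2, so 701^198 ≡ 232·452·511·546 ≡ 40 (mod 773)
198^2 = 39204 ≡ 554
198^4 ≡ 554^2 = 306916 ≡ 35
198^8 ≡ 35^2 = 1225 ≡ 452
198^16 ≡ 452^2 = 204304 ≡ 232
198^32 ≡ 232^2 = 53824 ≡ 487
198^64 ≡ 487^2 = 237169 ≡ 631
198^128 ≡ 631^2 = 398161 ≡ 66
155 = 128 + 16 + 8 + 2 + 1, so 198^155 ≡ 66·232·452·554·198 ≡ 12 (mod 773)
40·12 = 480 ≡ 480 (mod 773)
480 ≡ 480 (mod 773), so the signature is genuine.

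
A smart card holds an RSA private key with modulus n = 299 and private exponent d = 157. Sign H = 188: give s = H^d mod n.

110

Squares mod 299: H^1≡188, H^2≡62, H^4≡256, H^8≡55, H^16≡35, H^32≡29, H^64≡243, H^128≡146
157 = 128 + 16 + 8 + 4 + 1, so H^157 ≡ 146·35·55·256·188 ≡ 110 (mod 299)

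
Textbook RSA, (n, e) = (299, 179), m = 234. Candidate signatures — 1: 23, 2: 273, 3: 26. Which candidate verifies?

Candidate 1: Squares mod 299: 23^1≡23, 23^2≡230, 23^4≡276, 23^8≡230, 23^16≡276, 23^32≡230, 23^64≡276, 23^128≡230; 179 = 128 + 32 + 16 + 2 + 1, so 23^179 ≡ 230·230·276·230·23 ≡ 69 (mod 299)
Candidate 2: Squares mod 299: 273^1≡273, 273^2≡78, 273^4≡104, 273^8≡52, 273^16≡13, 273^32≡169, 273^64≡156, 273^128≡117; 179 = 128 + 32 + 16 + 2 + 1, so 273^179 ≡ 117·169·13·78·273 ≡ 65 (mod 299)
Candidate 3: Squares mod 299: 26^1≡26, 26^2≡78, 26^4≡104, 26^8≡52, 26^16≡13, 26^32≡169, 26^64≡156, 26^128≡117; 179 = 128 + 32 + 16 + 2 + 1, so 26^179 ≡ 117·169·13·78·26 ≡ 234 (mod 299)
  → matches m = 234

3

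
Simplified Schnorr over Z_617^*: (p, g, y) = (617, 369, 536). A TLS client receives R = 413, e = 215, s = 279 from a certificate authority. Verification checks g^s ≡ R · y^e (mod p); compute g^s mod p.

369^279 mod 617 = 77

77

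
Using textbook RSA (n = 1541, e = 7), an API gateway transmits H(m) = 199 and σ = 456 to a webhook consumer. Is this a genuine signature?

genuine

σ^2 ≡ 456^2 = 207936 ≡ 1442
σ^4 ≡ 1442^2 = 2079364 ≡ 555
7 = 4 + 2 + 1, so σ^7 ≡ 555·1442·456 ≡ 199 (mod 1541)
Since 199 equals the digest 199, verification succeeds.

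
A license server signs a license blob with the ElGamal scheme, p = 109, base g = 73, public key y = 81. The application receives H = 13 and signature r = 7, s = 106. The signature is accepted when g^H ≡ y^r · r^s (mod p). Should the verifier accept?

accept

Left side g^H mod p:
73^2 = 5329 ≡ 97
73^4 ≡ 97^2 = 9409 ≡ 35
73^8 ≡ 35^2 = 1225 ≡ 26
13 = 8 + 4 + 1, so 73^13 ≡ 26·35·73 ≡ 49 (mod 109)
Right side y^r · r^s mod p:
81^2 = 6561 ≡ 21
81^4 ≡ 21^2 = 441 ≡ 5
7 = 4 + 2 + 1, so 81^7 ≡ 5·21·81 ≡ 3 (mod 109)
7^2 = 49
7^4 ≡ 49^2 = 2401 ≡ 3
7^8 ≡ 3^2 = 9
7^16 ≡ 9^2 = 81
7^32 ≡ 81^2 = 6561 ≡ 21
7^64 ≡ 21^2 = 441 ≡ 5
106 = 64 + 32 + 8 + 2, so 7^106 ≡ 5·21·9·49 ≡ 89 (mod 109)
3·89 = 267 ≡ 49 (mod 109)
49 ≡ 49 (mod 109), so the signature is genuine.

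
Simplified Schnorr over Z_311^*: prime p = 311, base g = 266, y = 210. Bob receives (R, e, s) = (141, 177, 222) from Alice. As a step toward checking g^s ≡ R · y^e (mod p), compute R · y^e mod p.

268

210^2 = 44100 ≡ 249
210^4 ≡ 249^2 = 62001 ≡ 112
210^8 ≡ 112^2 = 12544 ≡ 104
210^16 ≡ 104^2 = 10816 ≡ 242
210^32 ≡ 242^2 = 58564 ≡ 96
210^64 ≡ 96^2 = 9216 ≡ 197
210^128 ≡ 197^2 = 38809 ≡ 245
177 = 128 + 32 + 16 + 1, so 210^177 ≡ 245·96·242·210 ≡ 196 (mod 311)
R · y^e ≡ 141·196 = 27636 ≡ 268 (mod 311)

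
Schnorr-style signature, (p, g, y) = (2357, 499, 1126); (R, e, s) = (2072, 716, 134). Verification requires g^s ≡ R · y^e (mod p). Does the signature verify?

g^s mod p:
499^2 = 249001 ≡ 1516
499^4 ≡ 1516^2 = 2298256 ≡ 181
499^8 ≡ 181^2 = 32761 ≡ 2120
499^16 ≡ 2120^2 = 4494400 ≡ 1958
499^32 ≡ 1958^2 = 3833764 ≡ 1282
499^64 ≡ 1282^2 = 1643524 ≡ 695
499^128 ≡ 695^2 = 483025 ≡ 2197
134 = 128 + 4 + 2, so 499^134 ≡ 2197·181·1516 ≡ 479 (mod 2357)
R · y^e mod p:
1126^2 = 1267876 ≡ 2167
1126^4 ≡ 2167^2 = 4695889 ≡ 745
1126^8 ≡ 745^2 = 555025 ≡ 1130
1126^16 ≡ 1130^2 = 1276900 ≡ 1763
1126^32 ≡ 1763^2 = 3108169 ≡ 1643
1126^64 ≡ 1643^2 = 2699449 ≡ 684
1126^128 ≡ 684^2 = 467856 ≡ 1170
1126^256 ≡ 1170^2 = 1368900 ≡ 1840
1126^512 ≡ 1840^2 = 3385600 ≡ 948
716 = 512 + 128 + 64 + 8 + 4, so 1126^716 ≡ 948·1170·684·1130·745 ≡ 1998 (mod 2357)
2072·1998 = 4139856 ≡ 964 (mod 2357)
479 ≠ 964; the check fails.

does not verify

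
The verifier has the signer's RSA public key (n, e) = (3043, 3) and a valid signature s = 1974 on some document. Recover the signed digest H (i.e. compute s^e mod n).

s^2 ≡ 1974^2 = 3896676 ≡ 1636
3 = 2 + 1, so s^3 ≡ 1636·1974 ≡ 841 (mod 3043)

841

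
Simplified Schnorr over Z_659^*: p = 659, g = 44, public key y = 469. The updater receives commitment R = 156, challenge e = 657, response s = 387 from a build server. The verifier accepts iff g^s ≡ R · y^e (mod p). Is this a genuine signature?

genuine

g^s mod p:
44^2 = 1936 ≡ 618
44^4 ≡ 618^2 = 381924 ≡ 363
44^8 ≡ 363^2 = 131769 ≡ 628
44^16 ≡ 628^2 = 394384 ≡ 302
44^32 ≡ 302^2 = 91204 ≡ 262
44^64 ≡ 262^2 = 68644 ≡ 108
44^128 ≡ 108^2 = 11664 ≡ 461
44^256 ≡ 461^2 = 212521 ≡ 323
387 = 256 + 128 + 2 + 1, so 44^387 ≡ 323·461·618·44 ≡ 568 (mod 659)
R · y^e mod p:
469^2 = 219961 ≡ 514
469^4 ≡ 514^2 = 264196 ≡ 596
469^8 ≡ 596^2 = 355216 ≡ 15
469^16 ≡ 15^2 = 225
469^32 ≡ 225^2 = 50625 ≡ 541
469^64 ≡ 541^2 = 292681 ≡ 85
469^128 ≡ 85^2 = 7225 ≡ 635
469^256 ≡ 635^2 = 403225 ≡ 576
469^512 ≡ 576^2 = 331776 ≡ 299
657 = 512 + 128 + 16 + 1, so 469^657 ≡ 299·635·225·469 ≡ 274 (mod 659)
156·274 = 42744 ≡ 568 (mod 659)
568 ≡ 568 (mod 659); signature holds.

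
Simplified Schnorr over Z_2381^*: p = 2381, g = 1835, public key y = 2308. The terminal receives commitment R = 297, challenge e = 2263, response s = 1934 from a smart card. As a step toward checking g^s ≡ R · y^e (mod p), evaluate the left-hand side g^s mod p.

1835^2 = 3367225 ≡ 491
1835^4 ≡ 491^2 = 241081 ≡ 600
1835^8 ≡ 600^2 = 360000 ≡ 469
1835^16 ≡ 469^2 = 219961 ≡ 909
1835^32 ≡ 909^2 = 826281 ≡ 74
1835^64 ≡ 74^2 = 5476 ≡ 714
1835^128 ≡ 714^2 = 509796 ≡ 262
1835^256 ≡ 262^2 = 68644 ≡ 1976
1835^512 ≡ 1976^2 = 3904576 ≡ 2117
1835^1024 ≡ 2117^2 = 4481689 ≡ 647
1934 = 1024 + 512 + 256 + 128 + 8 + 4 + 2, so 1835^1934 ≡ 647·2117·1976·262·469·600·491 ≡ 1973 (mod 2381)

1973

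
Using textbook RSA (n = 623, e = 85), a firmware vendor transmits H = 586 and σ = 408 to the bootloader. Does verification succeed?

fails

Squares mod 623: σ^1≡408, σ^2≡123, σ^4≡177, σ^8≡179, σ^16≡268, σ^32≡179, σ^64≡268
85 = 64 + 16 + 4 + 1, so σ^85 ≡ 268·268·177·408 ≡ 37 (mod 623)
37 ≠ 586, so verification fails.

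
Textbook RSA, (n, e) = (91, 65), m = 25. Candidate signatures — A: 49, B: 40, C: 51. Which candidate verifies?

Candidate A: Squares mod 91: 49^1≡49, 49^2≡35, 49^4≡42, 49^8≡35, 49^16≡42, 49^32≡35, 49^64≡42; 65 = 64 + 1, so 49^65 ≡ 42·49 ≡ 56 (mod 91)
Candidate B: Squares mod 91: 40^1≡40, 40^2≡53, 40^4≡79, 40^8≡53, 40^16≡79, 40^32≡53, 40^64≡79; 65 = 64 + 1, so 40^65 ≡ 79·40 ≡ 66 (mod 91)
Candidate C: Squares mod 91: 51^1≡51, 51^2≡53, 51^4≡79, 51^8≡53, 51^16≡79, 51^32≡53, 51^64≡79; 65 = 64 + 1, so 51^65 ≡ 79·51 ≡ 25 (mod 91)
  → matches m = 25

C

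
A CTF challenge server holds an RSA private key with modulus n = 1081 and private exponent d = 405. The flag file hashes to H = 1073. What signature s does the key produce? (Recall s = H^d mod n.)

H^2 ≡ 1073^2 = 1151329 ≡ 64
H^4 ≡ 64^2 = 4096 ≡ 853
H^8 ≡ 853^2 = 727609 ≡ 96
H^16 ≡ 96^2 = 9216 ≡ 568
H^32 ≡ 568^2 = 322624 ≡ 486
H^64 ≡ 486^2 = 236196 ≡ 538
H^128 ≡ 538^2 = 289444 ≡ 817
H^256 ≡ 817^2 = 667489 ≡ 512
405 = 256 + 128 + 16 + 4 + 1, so H^405 ≡ 512·817·568·853·1073 ≡ 796 (mod 1081)

796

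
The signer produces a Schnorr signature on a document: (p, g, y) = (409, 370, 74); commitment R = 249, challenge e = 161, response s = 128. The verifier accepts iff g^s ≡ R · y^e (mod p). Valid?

no

g^s mod p:
Squares mod 409: 370^1≡370, 370^2≡294, 370^4≡137, 370^8≡364, 370^16≡389, 370^32≡400, 370^64≡81, 370^128≡17
370^128 ≡ 17 (mod 409)
R · y^e mod p:
Squares mod 409: 74^1≡74, 74^2≡159, 74^4≡332, 74^8≡203, 74^16≡309, 74^32≡184, 74^64≡318, 74^128≡101
161 = 128 + 32 + 1, so 74^161 ≡ 101·184·74 ≡ 158 (mod 409)
249·158 = 39342 ≡ 78 (mod 409)
17 ≠ 78; the check fails.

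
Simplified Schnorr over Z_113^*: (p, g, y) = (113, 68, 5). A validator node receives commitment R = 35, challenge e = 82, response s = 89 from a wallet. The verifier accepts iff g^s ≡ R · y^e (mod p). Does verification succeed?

fails

g^s mod p:
68^2 = 4624 ≡ 104
68^4 ≡ 104^2 = 10816 ≡ 81
68^8 ≡ 81^2 = 6561 ≡ 7
68^16 ≡ 7^2 = 49
68^32 ≡ 49^2 = 2401 ≡ 28
68^64 ≡ 28^2 = 784 ≡ 106
89 = 64 + 16 + 8 + 1, so 68^89 ≡ 106·49·7·68 ≡ 17 (mod 113)
R · y^e mod p:
5^2 = 25
5^4 ≡ 25^2 = 625 ≡ 60
5^8 ≡ 60^2 = 3600 ≡ 97
5^16 ≡ 97^2 = 9409 ≡ 30
5^32 ≡ 30^2 = 900 ≡ 109
5^64 ≡ 109^2 = 11881 ≡ 16
82 = 64 + 16 + 2, so 5^82 ≡ 16·30·25 ≡ 22 (mod 113)
35·22 = 770 ≡ 92 (mod 113)
17 ≠ 92; the check fails.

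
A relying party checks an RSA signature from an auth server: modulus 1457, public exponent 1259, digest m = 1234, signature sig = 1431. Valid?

yes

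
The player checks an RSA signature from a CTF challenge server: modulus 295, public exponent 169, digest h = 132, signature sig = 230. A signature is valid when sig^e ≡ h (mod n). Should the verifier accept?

sig^169 mod 295 = 5
sig^169 mod 295 = 5, but h = 132.

reject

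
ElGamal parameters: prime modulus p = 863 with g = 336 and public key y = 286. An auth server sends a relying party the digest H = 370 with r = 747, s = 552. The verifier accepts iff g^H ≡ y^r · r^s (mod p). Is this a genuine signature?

forged

Left side g^H mod p:
Squares mod 863: 336^1≡336, 336^2≡706, 336^4≡485, 336^8≡489, 336^16≡70, 336^32≡585, 336^64≡477, 336^128≡560, 336^256≡331
370 = 256 + 64 + 32 + 16 + 2, so 336^370 ≡ 331·477·585·70·706 ≡ 230 (mod 863)
Right side y^r · r^s mod p:
Squares mod 863: 286^1≡286, 286^2≡674, 286^4≡338, 286^8≡328, 286^16≡572, 286^32≡107, 286^64≡230, 286^128≡257, 286^256≡461, 286^512≡223
747 = 512 + 128 + 64 + 32 + 8 + 2 + 1, so 286^747 ≡ 223·257·230·107·328·674·286 ≡ 472 (mod 863)
Squares mod 863: 747^1≡747, 747^2≡511, 747^4≡495, 747^8≡796, 747^16≡174, 747^32≡71, 747^64≡726, 747^128≡646, 747^256≡487, 747^512≡707
552 = 512 + 32 + 8, so 747^552 ≡ 707·71·796 ≡ 775 (mod 863)
472·775 = 365800 ≡ 751 (mod 863)
230 ≠ 751, so verification fails.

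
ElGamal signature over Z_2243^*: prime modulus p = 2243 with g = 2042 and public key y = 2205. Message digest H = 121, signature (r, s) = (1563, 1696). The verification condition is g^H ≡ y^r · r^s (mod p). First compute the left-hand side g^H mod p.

2042^2 = 4169764 ≡ 27
2042^4 ≡ 27^2 = 729
2042^8 ≡ 729^2 = 531441 ≡ 2093
2042^16 ≡ 2093^2 = 4380649 ≡ 70
2042^32 ≡ 70^2 = 4900 ≡ 414
2042^64 ≡ 414^2 = 171396 ≡ 928
121 = 64 + 32 + 16 + 8 + 1, so 2042^121 ≡ 928·414·70·2093·2042 ≡ 1264 (mod 2243)

1264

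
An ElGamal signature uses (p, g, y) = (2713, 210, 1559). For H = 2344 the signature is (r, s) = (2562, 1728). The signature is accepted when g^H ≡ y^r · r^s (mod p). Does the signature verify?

Left side g^H mod p:
210^2344 mod 2713 = 1101
Right side y^r · r^s mod p:
1559^2562 mod 2713 = 1605
2562^1728 mod 2713 = 1929
1605·1929 = 3096045 ≡ 512 (mod 2713)
1101 ≠ 512, so verification fails.

does not verify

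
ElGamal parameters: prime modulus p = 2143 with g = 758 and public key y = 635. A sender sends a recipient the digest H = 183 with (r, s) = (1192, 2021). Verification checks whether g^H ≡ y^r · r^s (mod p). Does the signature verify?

Left side g^H mod p:
758^2 = 574564 ≡ 240
758^4 ≡ 240^2 = 57600 ≡ 1882
758^8 ≡ 1882^2 = 3541924 ≡ 1688
758^16 ≡ 1688^2 = 2849344 ≡ 1297
758^32 ≡ 1297^2 = 1682209 ≡ 2097
758^64 ≡ 2097^2 = 4397409 ≡ 2116
758^128 ≡ 2116^2 = 4477456 ≡ 729
183 = 128 + 32 + 16 + 4 + 2 + 1, so 758^183 ≡ 729·2097·1297·1882·240·758 ≡ 851 (mod 2143)
Right side y^r · r^s mod p:
635^2 = 403225 ≡ 341
635^4 ≡ 341^2 = 116281 ≡ 559
635^8 ≡ 559^2 = 312481 ≡ 1746
635^16 ≡ 1746^2 = 3048516 ≡ 1170
635^32 ≡ 1170^2 = 1368900 ≡ 1666
635^64 ≡ 1666^2 = 2775556 ≡ 371
635^128 ≡ 371^2 = 137641 ≡ 489
635^256 ≡ 489^2 = 239121 ≡ 1248
635^512 ≡ 1248^2 = 1557504 ≡ 1686
635^1024 ≡ 1686^2 = 2842596 ≡ 978
1192 = 1024 + 128 + 32 + 8, so 635^1192 ≡ 978·489·1666·1746 ≡ 658 (mod 2143)
1192^2 = 1420864 ≡ 55
1192^4 ≡ 55^2 = 3025 ≡ 882
1192^8 ≡ 882^2 = 777924 ≡ 15
1192^16 ≡ 15^2 = 225
1192^32 ≡ 225^2 = 50625 ≡ 1336
1192^64 ≡ 1336^2 = 1784896 ≡ 1920
1192^128 ≡ 1920^2 = 3686400 ≡ 440
1192^256 ≡ 440^2 = 193600 ≡ 730
1192^512 ≡ 730^2 = 532900 ≡ 1436
1192^1024 ≡ 1436^2 = 2062096 ≡ 530
2021 = 1024 + 512 + 256 + 128 + 64 + 32 + 4 + 1, so 1192^2021 ≡ 530·1436·730·440·1920·1336·882·1192 ≡ 695 (mod 2143)
658·695 = 457310 ≡ 851 (mod 2143)
851 ≡ 851 (mod 2143), so the signature is genuine.

verifies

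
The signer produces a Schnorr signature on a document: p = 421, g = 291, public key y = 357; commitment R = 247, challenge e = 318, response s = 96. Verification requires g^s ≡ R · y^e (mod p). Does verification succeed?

g^s mod p:
291^2 = 84681 ≡ 60
291^4 ≡ 60^2 = 3600 ≡ 232
291^8 ≡ 232^2 = 53824 ≡ 357
291^16 ≡ 357^2 = 127449 ≡ 307
291^32 ≡ 307^2 = 94249 ≡ 366
291^64 ≡ 366^2 = 133956 ≡ 78
96 = 64 + 32, so 291^96 ≡ 78·366 ≡ 341 (mod 421)
R · y^e mod p:
357^2 = 127449 ≡ 307
357^4 ≡ 307^2 = 94249 ≡ 366
357^8 ≡ 366^2 = 133956 ≡ 78
357^16 ≡ 78^2 = 6084 ≡ 190
357^32 ≡ 190^2 = 36100 ≡ 315
357^64 ≡ 315^2 = 99225 ≡ 290
357^128 ≡ 290^2 = 84100 ≡ 321
357^256 ≡ 321^2 = 103041 ≡ 317
318 = 256 + 32 + 16 + 8 + 4 + 2, so 357^318 ≡ 317·315·190·78·366·307 ≡ 139 (mod 421)
247·139 = 34333 ≡ 232 (mod 421)
341 ≠ 232; the check fails.

fails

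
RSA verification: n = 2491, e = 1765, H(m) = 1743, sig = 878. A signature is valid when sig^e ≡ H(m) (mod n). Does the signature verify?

does not verify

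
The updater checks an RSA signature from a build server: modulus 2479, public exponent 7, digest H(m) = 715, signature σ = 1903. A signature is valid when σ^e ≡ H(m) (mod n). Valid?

yes

σ^2 ≡ 1903^2 = 3621409 ≡ 2069
σ^4 ≡ 2069^2 = 4280761 ≡ 2007
7 = 4 + 2 + 1, so σ^7 ≡ 2007·2069·1903 ≡ 715 (mod 2479)
715 = H(m), so the signature checks out.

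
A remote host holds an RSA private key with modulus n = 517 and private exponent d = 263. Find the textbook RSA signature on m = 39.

436

m^2 ≡ 39^2 = 1521 ≡ 487
m^4 ≡ 487^2 = 237169 ≡ 383
m^8 ≡ 383^2 = 146689 ≡ 378
m^16 ≡ 378^2 = 142884 ≡ 192
m^32 ≡ 192^2 = 36864 ≡ 157
m^64 ≡ 157^2 = 24649 ≡ 350
m^128 ≡ 350^2 = 122500 ≡ 488
m^256 ≡ 488^2 = 238144 ≡ 324
263 = 256 + 4 + 2 + 1, so m^263 ≡ 324·383·487·39 ≡ 436 (mod 517)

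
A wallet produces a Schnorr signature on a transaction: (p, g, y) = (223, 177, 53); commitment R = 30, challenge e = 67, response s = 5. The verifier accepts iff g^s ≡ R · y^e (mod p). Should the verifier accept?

reject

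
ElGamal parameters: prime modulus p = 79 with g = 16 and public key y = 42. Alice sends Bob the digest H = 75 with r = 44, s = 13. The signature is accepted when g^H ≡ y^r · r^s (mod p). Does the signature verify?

Left side g^H mod p:
16^2 = 256 ≡ 19
16^4 ≡ 19^2 = 361 ≡ 45
16^8 ≡ 45^2 = 2025 ≡ 50
16^16 ≡ 50^2 = 2500 ≡ 51
16^32 ≡ 51^2 = 2601 ≡ 73
16^64 ≡ 73^2 = 5329 ≡ 36
75 = 64 + 8 + 2 + 1, so 16^75 ≡ 36·50·19·16 ≡ 46 (mod 79)
Right side y^r · r^s mod p:
42^2 = 1764 ≡ 26
42^4 ≡ 26^2 = 676 ≡ 44
42^8 ≡ 44^2 = 1936 ≡ 40
42^16 ≡ 40^2 = 1600 ≡ 20
42^32 ≡ 20^2 = 400 ≡ 5
44 = 32 + 8 + 4, so 42^44 ≡ 5·40·44 ≡ 31 (mod 79)
44^2 = 1936 ≡ 40
44^4 ≡ 40^2 = 1600 ≡ 20
44^8 ≡ 20^2 = 400 ≡ 5
13 = 8 + 4 + 1, so 44^13 ≡ 5·20·44 ≡ 55 (mod 79)
31·55 = 1705 ≡ 46 (mod 79)
46 ≡ 46 (mod 79), so the signature is genuine.

verifies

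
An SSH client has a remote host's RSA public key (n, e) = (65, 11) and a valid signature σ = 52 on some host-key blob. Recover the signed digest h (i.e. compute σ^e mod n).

13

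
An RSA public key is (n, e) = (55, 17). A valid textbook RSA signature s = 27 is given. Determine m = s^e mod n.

s^2 ≡ 27^2 = 729 ≡ 14
s^4 ≡ 14^2 = 196 ≡ 31
s^8 ≡ 31^2 = 961 ≡ 26
s^16 ≡ 26^2 = 676 ≡ 16
17 = 16 + 1, so s^17 ≡ 16·27 ≡ 47 (mod 55)

47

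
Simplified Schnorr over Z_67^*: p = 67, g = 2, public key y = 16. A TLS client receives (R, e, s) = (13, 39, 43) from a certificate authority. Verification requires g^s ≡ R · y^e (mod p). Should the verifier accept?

accept

g^s mod p:
Squares mod 67: 2^1≡2, 2^2≡4, 2^4≡16, 2^8≡55, 2^16≡10, 2^32≡33
43 = 32 + 8 + 2 + 1, so 2^43 ≡ 33·55·4·2 ≡ 48 (mod 67)
R · y^e mod p:
Squares mod 67: 16^1≡16, 16^2≡55, 16^4≡10, 16^8≡33, 16^16≡17, 16^32≡21
39 = 32 + 4 + 2 + 1, so 16^39 ≡ 21·10·55·16 ≡ 14 (mod 67)
13·14 = 182 ≡ 48 (mod 67)
48 ≡ 48 (mod 67); signature holds.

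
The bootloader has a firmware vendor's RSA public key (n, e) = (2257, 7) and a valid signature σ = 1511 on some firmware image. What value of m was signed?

413

Squares mod 2257: σ^1≡1511, σ^2≡1294, σ^4≡1999
7 = 4 + 2 + 1, so σ^7 ≡ 1999·1294·1511 ≡ 413 (mod 2257)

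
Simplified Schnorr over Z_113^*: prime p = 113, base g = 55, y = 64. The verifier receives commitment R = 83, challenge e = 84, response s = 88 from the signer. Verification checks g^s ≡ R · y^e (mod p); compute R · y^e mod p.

Squares mod 113: 64^1≡64, 64^2≡28, 64^4≡106, 64^8≡49, 64^16≡28, 64^32≡106, 64^64≡49
84 = 64 + 16 + 4, so 64^84 ≡ 49·28·106 ≡ 1 (mod 113)
R · y^e ≡ 83·1 = 83 ≡ 83 (mod 113)

83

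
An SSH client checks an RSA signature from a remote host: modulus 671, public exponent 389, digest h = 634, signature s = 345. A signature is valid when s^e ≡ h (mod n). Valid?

no

s^2 ≡ 345^2 = 119025 ≡ 258
s^4 ≡ 258^2 = 66564 ≡ 135
s^8 ≡ 135^2 = 18225 ≡ 108
s^16 ≡ 108^2 = 11664 ≡ 257
s^32 ≡ 257^2 = 66049 ≡ 291
s^64 ≡ 291^2 = 84681 ≡ 135
s^128 ≡ 135^2 = 18225 ≡ 108
s^256 ≡ 108^2 = 11664 ≡ 257
389 = 256 + 128 + 4 + 1, so s^389 ≡ 257·108·135·345 ≡ 520 (mod 671)
s^389 mod 671 = 520, but h = 634.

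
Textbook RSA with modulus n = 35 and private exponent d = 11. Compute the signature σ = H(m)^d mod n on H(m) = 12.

Squares mod 35: (H(m))^1≡12, (H(m))^2≡4, (H(m))^4≡16, (H(m))^8≡11
11 = 8 + 2 + 1, so (H(m))^11 ≡ 11·4·12 ≡ 3 (mod 35)

3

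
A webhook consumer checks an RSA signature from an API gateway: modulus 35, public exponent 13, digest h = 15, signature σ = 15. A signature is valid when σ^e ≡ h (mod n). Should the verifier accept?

accept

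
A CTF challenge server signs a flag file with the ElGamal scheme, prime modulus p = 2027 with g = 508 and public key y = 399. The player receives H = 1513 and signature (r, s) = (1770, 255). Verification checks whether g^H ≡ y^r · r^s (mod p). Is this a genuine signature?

genuine

Left side g^H mod p:
508^2 = 258064 ≡ 635
508^4 ≡ 635^2 = 403225 ≡ 1879
508^8 ≡ 1879^2 = 3530641 ≡ 1634
508^16 ≡ 1634^2 = 2669956 ≡ 397
508^32 ≡ 397^2 = 157609 ≡ 1530
508^64 ≡ 1530^2 = 2340900 ≡ 1742
508^128 ≡ 1742^2 = 3034564 ≡ 145
508^256 ≡ 145^2 = 21025 ≡ 755
508^512 ≡ 755^2 = 570025 ≡ 438
508^1024 ≡ 438^2 = 191844 ≡ 1306
1513 = 1024 + 256 + 128 + 64 + 32 + 8 + 1, so 508^1513 ≡ 1306·755·145·1742·1530·1634·508 ≡ 970 (mod 2027)
Right side y^r · r^s mod p:
399^2 = 159201 ≡ 1095
399^4 ≡ 1095^2 = 1199025 ≡ 1068
399^8 ≡ 1068^2 = 1140624 ≡ 1450
399^16 ≡ 1450^2 = 2102500 ≡ 501
399^32 ≡ 501^2 = 251001 ≡ 1680
399^64 ≡ 1680^2 = 2822400 ≡ 816
399^128 ≡ 816^2 = 665856 ≡ 1000
399^256 ≡ 1000^2 = 1000000 ≡ 689
399^512 ≡ 689^2 = 474721 ≡ 403
399^1024 ≡ 403^2 = 162409 ≡ 249
1770 = 1024 + 512 + 128 + 64 + 32 + 8 + 2, so 399^1770 ≡ 249·403·1000·816·1680·1450·1095 ≡ 1571 (mod 2027)
1770^2 = 3132900 ≡ 1185
1770^4 ≡ 1185^2 = 1404225 ≡ 1541
1770^8 ≡ 1541^2 = 2374681 ≡ 1064
1770^16 ≡ 1064^2 = 1132096 ≡ 1030
1770^32 ≡ 1030^2 = 1060900 ≡ 779
1770^64 ≡ 779^2 = 606841 ≡ 768
1770^128 ≡ 768^2 = 589824 ≡ 1994
255 = 128 + 64 + 32 + 16 + 8 + 4 + 2 + 1, so 1770^255 ≡ 1994·768·779·1030·1064·1541·1185·1770 ≡ 1447 (mod 2027)
1571·1447 = 2273237 ≡ 970 (mod 2027)
970 ≡ 970 (mod 2027), so the signature is genuine.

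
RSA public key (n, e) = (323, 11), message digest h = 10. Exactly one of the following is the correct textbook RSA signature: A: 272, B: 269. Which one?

Candidate A: 272^11 mod 323 = 17
Candidate B: 269^11 mod 323 = 10
  → matches h = 10

B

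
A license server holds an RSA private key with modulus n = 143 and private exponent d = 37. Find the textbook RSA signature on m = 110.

Squares mod 143: m^1≡110, m^2≡88, m^4≡22, m^8≡55, m^16≡22, m^32≡55
37 = 32 + 4 + 1, so m^37 ≡ 55·22·110 ≡ 110 (mod 143)

110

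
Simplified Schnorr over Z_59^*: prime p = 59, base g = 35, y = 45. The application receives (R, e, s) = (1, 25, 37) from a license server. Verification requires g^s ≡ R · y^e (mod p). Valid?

no

g^s mod p:
35^37 mod 59 = 7
R · y^e mod p:
45^25 mod 59 = 17
1·17 = 17 ≡ 17 (mod 59)
7 ≠ 17; the check fails.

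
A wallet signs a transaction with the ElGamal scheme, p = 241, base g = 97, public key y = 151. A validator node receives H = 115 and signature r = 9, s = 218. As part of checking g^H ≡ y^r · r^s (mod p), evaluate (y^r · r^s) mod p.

Squares mod 241: 151^1≡151, 151^2≡147, 151^4≡160, 151^8≡54
9 = 8 + 1, so 151^9 ≡ 54·151 ≡ 201 (mod 241)
Squares mod 241: 9^1≡9, 9^2≡81, 9^4≡54, 9^8≡24, 9^16≡94, 9^32≡160, 9^64≡54, 9^128≡24
218 = 128 + 64 + 16 + 8 + 2, so 9^218 ≡ 24·54·94·24·81 ≡ 217 (mod 241)
y^r · r^s ≡ 201·217 = 43617 ≡ 237 (mod 241)

237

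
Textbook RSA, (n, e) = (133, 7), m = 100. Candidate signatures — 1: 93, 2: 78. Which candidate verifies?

Candidate 1: 93^2 = 8649 ≡ 4; 93^4 ≡ 4^2 = 16; 7 = 4 + 2 + 1, so 93^7 ≡ 16·4·93 ≡ 100 (mod 133)
  → matches m = 100
Candidate 2: 78^2 = 6084 ≡ 99; 78^4 ≡ 99^2 = 9801 ≡ 92; 7 = 4 + 2 + 1, so 78^7 ≡ 92·99·78 ≡ 71 (mod 133)

1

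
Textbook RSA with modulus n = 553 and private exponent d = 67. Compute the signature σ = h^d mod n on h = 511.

350

h^2 ≡ 511^2 = 261121 ≡ 105
h^4 ≡ 105^2 = 11025 ≡ 518
h^8 ≡ 518^2 = 268324 ≡ 119
h^16 ≡ 119^2 = 14161 ≡ 336
h^32 ≡ 336^2 = 112896 ≡ 84
h^64 ≡ 84^2 = 7056 ≡ 420
67 = 64 + 2 + 1, so h^67 ≡ 420·105·511 ≡ 350 (mod 553)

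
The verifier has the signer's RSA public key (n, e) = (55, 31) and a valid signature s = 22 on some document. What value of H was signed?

s^2 ≡ 22^2 = 484 ≡ 44
s^4 ≡ 44^2 = 1936 ≡ 11
s^8 ≡ 11^2 = 121 ≡ 11
s^16 ≡ 11^2 = 121 ≡ 11
31 = 16 + 8 + 4 + 2 + 1, so s^31 ≡ 11·11·11·44·22 ≡ 33 (mod 55)

33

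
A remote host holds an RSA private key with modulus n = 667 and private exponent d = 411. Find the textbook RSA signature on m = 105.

478

Squares mod 667: m^1≡105, m^2≡353, m^4≡547, m^8≡393, m^16≡372, m^32≡315, m^64≡509, m^128≡285, m^256≡518
411 = 256 + 128 + 16 + 8 + 2 + 1, so m^411 ≡ 518·285·372·393·353·105 ≡ 478 (mod 667)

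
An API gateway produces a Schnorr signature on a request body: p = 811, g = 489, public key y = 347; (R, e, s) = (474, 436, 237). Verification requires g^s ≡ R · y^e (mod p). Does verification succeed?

g^s mod p:
489^2 = 239121 ≡ 687
489^4 ≡ 687^2 = 471969 ≡ 778
489^8 ≡ 778^2 = 605284 ≡ 278
489^16 ≡ 278^2 = 77284 ≡ 239
489^32 ≡ 239^2 = 57121 ≡ 351
489^64 ≡ 351^2 = 123201 ≡ 740
489^128 ≡ 740^2 = 547600 ≡ 175
237 = 128 + 64 + 32 + 8 + 4 + 1, so 489^237 ≡ 175·740·351·278·778·489 ≡ 686 (mod 811)
R · y^e mod p:
347^2 = 120409 ≡ 381
347^4 ≡ 381^2 = 145161 ≡ 803
347^8 ≡ 803^2 = 644809 ≡ 64
347^16 ≡ 64^2 = 4096 ≡ 41
347^32 ≡ 41^2 = 1681 ≡ 59
347^64 ≡ 59^2 = 3481 ≡ 237
347^128 ≡ 237^2 = 56169 ≡ 210
347^256 ≡ 210^2 = 44100 ≡ 306
436 = 256 + 128 + 32 + 16 + 4, so 347^436 ≡ 306·210·59·41·803 ≡ 306 (mod 811)
474·306 = 145044 ≡ 686 (mod 811)
686 ≡ 686 (mod 811); signature holds.

passes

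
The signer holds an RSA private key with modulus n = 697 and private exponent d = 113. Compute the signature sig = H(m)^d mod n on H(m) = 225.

446

(H(m))^2 ≡ 225^2 = 50625 ≡ 441
(H(m))^4 ≡ 441^2 = 194481 ≡ 18
(H(m))^8 ≡ 18^2 = 324
(H(m))^16 ≡ 324^2 = 104976 ≡ 426
(H(m))^32 ≡ 426^2 = 181476 ≡ 256
(H(m))^64 ≡ 256^2 = 65536 ≡ 18
113 = 64 + 32 + 16 + 1, so (H(m))^113 ≡ 18·256·426·225 ≡ 446 (mod 697)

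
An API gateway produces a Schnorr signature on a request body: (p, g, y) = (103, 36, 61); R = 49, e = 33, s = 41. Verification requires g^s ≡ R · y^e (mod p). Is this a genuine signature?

genuine

g^s mod p:
Squares mod 103: 36^1≡36, 36^2≡60, 36^4≡98, 36^8≡25, 36^16≡7, 36^32≡49
41 = 32 + 8 + 1, so 36^41 ≡ 49·25·36 ≡ 16 (mod 103)
R · y^e mod p:
Squares mod 103: 61^1≡61, 61^2≡13, 61^4≡66, 61^8≡30, 61^16≡76, 61^32≡8
33 = 32 + 1, so 61^33 ≡ 8·61 ≡ 76 (mod 103)
49·76 = 3724 ≡ 16 (mod 103)
16 ≡ 16 (mod 103); signature holds.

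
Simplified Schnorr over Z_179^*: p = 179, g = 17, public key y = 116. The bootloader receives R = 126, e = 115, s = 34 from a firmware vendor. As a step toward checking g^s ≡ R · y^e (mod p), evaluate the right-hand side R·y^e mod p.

116^115 mod 179 = 147
R · y^e ≡ 126·147 = 18522 ≡ 85 (mod 179)

85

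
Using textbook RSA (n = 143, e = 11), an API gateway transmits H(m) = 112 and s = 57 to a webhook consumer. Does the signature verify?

verifies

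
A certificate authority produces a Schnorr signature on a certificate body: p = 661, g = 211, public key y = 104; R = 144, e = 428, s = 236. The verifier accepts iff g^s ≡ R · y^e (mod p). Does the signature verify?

g^s mod p:
Squares mod 661: 211^1≡211, 211^2≡234, 211^4≡554, 211^8≡212, 211^16≡657, 211^32≡16, 211^64≡256, 211^128≡97
236 = 128 + 64 + 32 + 8 + 4, so 211^236 ≡ 97·256·16·212·554 ≡ 527 (mod 661)
R · y^e mod p:
Squares mod 661: 104^1≡104, 104^2≡240, 104^4≡93, 104^8≡56, 104^16≡492, 104^32≡138, 104^64≡536, 104^128≡422, 104^256≡275
428 = 256 + 128 + 32 + 8 + 4, so 104^428 ≡ 275·422·138·56·93 ≡ 504 (mod 661)
144·504 = 72576 ≡ 527 (mod 661)
527 ≡ 527 (mod 661); signature holds.

verifies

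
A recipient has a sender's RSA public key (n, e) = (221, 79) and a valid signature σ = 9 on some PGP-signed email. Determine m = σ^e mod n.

87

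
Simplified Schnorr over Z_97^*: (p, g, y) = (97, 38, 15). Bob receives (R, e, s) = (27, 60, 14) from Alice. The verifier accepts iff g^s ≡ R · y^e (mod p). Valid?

g^s mod p:
38^2 = 1444 ≡ 86
38^4 ≡ 86^2 = 7396 ≡ 24
38^8 ≡ 24^2 = 576 ≡ 91
14 = 8 + 4 + 2, so 38^14 ≡ 91·24·86 ≡ 32 (mod 97)
R · y^e mod p:
15^2 = 225 ≡ 31
15^4 ≡ 31^2 = 961 ≡ 88
15^8 ≡ 88^2 = 7744 ≡ 81
15^16 ≡ 81^2 = 6561 ≡ 62
15^32 ≡ 62^2 = 3844 ≡ 61
60 = 32 + 16 + 8 + 4, so 15^60 ≡ 61·62·81·88 ≡ 50 (mod 97)
27·50 = 1350 ≡ 89 (mod 97)
32 ≠ 89; the check fails.

no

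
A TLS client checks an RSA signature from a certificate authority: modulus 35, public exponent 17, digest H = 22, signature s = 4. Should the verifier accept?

s^2 ≡ 4^2 = 16
s^4 ≡ 16^2 = 256 ≡ 11
s^8 ≡ 11^2 = 121 ≡ 16
s^16 ≡ 16^2 = 256 ≡ 11
17 = 16 + 1, so s^17 ≡ 11·4 ≡ 9 (mod 35)
The recovered value 9 does not match the digest 22.

reject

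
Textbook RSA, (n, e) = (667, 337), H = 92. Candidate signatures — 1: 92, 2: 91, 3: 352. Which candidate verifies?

1

Candidate 1: Squares mod 667: 92^1≡92, 92^2≡460, 92^4≡161, 92^8≡575, 92^16≡460, 92^32≡161, 92^64≡575, 92^128≡460, 92^256≡161; 337 = 256 + 64 + 16 + 1, so 92^337 ≡ 161·575·460·92 ≡ 92 (mod 667)
  → matches H = 92
Candidate 2: Squares mod 667: 91^1≡91, 91^2≡277, 91^4≡24, 91^8≡576, 91^16≡277, 91^32≡24, 91^64≡576, 91^128≡277, 91^256≡24; 337 = 256 + 64 + 16 + 1, so 91^337 ≡ 24·576·277·91 ≡ 91 (mod 667)
Candidate 3: Squares mod 667: 352^1≡352, 352^2≡509, 352^4≡285, 352^8≡518, 352^16≡190, 352^32≡82, 352^64≡54, 352^128≡248, 352^256≡140; 337 = 256 + 64 + 16 + 1, so 352^337 ≡ 140·54·190·352 ≡ 120 (mod 667)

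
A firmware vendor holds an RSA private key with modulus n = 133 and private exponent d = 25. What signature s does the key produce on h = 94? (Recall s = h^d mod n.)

94

h^2 ≡ 94^2 = 8836 ≡ 58
h^4 ≡ 58^2 = 3364 ≡ 39
h^8 ≡ 39^2 = 1521 ≡ 58
h^16 ≡ 58^2 = 3364 ≡ 39
25 = 16 + 8 + 1, so h^25 ≡ 39·58·94 ≡ 94 (mod 133)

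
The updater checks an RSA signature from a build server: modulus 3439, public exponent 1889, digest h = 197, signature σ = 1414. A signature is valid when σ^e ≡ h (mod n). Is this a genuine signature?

forged

Squares mod 3439: σ^1≡1414, σ^2≡1337, σ^4≡2728, σ^8≡3427, σ^16≡144, σ^32≡102, σ^64≡87, σ^128≡691, σ^256≡2899, σ^512≡2724, σ^1024≡2253
1889 = 1024 + 512 + 256 + 64 + 32 + 1, so σ^1889 ≡ 2253·2724·2899·87·102·1414 ≡ 3242 (mod 3439)
The recovered value 3242 does not match the digest 197.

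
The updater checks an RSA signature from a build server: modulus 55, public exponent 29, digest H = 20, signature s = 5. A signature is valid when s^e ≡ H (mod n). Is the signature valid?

valid

s^2 ≡ 5^2 = 25
s^4 ≡ 25^2 = 625 ≡ 20
s^8 ≡ 20^2 = 400 ≡ 15
s^16 ≡ 15^2 = 225 ≡ 5
29 = 16 + 8 + 4 + 1, so s^29 ≡ 5·15·20·5 ≡ 20 (mod 55)
Since 20 equals the digest 20, verification succeeds.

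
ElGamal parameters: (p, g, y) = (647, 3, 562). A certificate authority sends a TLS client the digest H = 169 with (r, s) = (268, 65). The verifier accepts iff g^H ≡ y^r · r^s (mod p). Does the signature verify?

verifies

Left side g^H mod p:
3^2 = 9
3^4 ≡ 9^2 = 81
3^8 ≡ 81^2 = 6561 ≡ 91
3^16 ≡ 91^2 = 8281 ≡ 517
3^32 ≡ 517^2 = 267289 ≡ 78
3^64 ≡ 78^2 = 6084 ≡ 261
3^128 ≡ 261^2 = 68121 ≡ 186
169 = 128 + 32 + 8 + 1, so 3^169 ≡ 186·78·91·3 ≡ 397 (mod 647)
Right side y^r · r^s mod p:
562^2 = 315844 ≡ 108
562^4 ≡ 108^2 = 11664 ≡ 18
562^8 ≡ 18^2 = 324
562^16 ≡ 324^2 = 104976 ≡ 162
562^32 ≡ 162^2 = 26244 ≡ 364
562^64 ≡ 364^2 = 132496 ≡ 508
562^128 ≡ 508^2 = 258064 ≡ 558
562^256 ≡ 558^2 = 311364 ≡ 157
268 = 256 + 8 + 4, so 562^268 ≡ 157·324·18 ≡ 119 (mod 647)
268^2 = 71824 ≡ 7
268^4 ≡ 7^2 = 49
268^8 ≡ 49^2 = 2401 ≡ 460
268^16 ≡ 460^2 = 211600 ≡ 31
268^32 ≡ 31^2 = 961 ≡ 314
268^64 ≡ 314^2 = 98596 ≡ 252
65 = 64 + 1, so 268^65 ≡ 252·268 ≡ 248 (mod 647)
119·248 = 29512 ≡ 397 (mod 647)
397 ≡ 397 (mod 647), so the signature is genuine.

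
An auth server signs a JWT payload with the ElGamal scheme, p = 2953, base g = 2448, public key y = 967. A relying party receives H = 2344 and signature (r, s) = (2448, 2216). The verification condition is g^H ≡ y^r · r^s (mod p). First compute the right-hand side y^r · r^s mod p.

967^2 = 935089 ≡ 1941
967^4 ≡ 1941^2 = 3767481 ≡ 2406
967^8 ≡ 2406^2 = 5788836 ≡ 956
967^16 ≡ 956^2 = 913936 ≡ 1459
967^32 ≡ 1459^2 = 2128681 ≡ 2521
967^64 ≡ 2521^2 = 6355441 ≡ 585
967^128 ≡ 585^2 = 342225 ≡ 2630
967^256 ≡ 2630^2 = 6916900 ≡ 974
967^512 ≡ 974^2 = 948676 ≡ 763
967^1024 ≡ 763^2 = 582169 ≡ 428
967^2048 ≡ 428^2 = 183184 ≡ 98
2448 = 2048 + 256 + 128 + 16, so 967^2448 ≡ 98·974·2630·1459 ≡ 2753 (mod 2953)
2448^2 = 5992704 ≡ 1067
2448^4 ≡ 1067^2 = 1138489 ≡ 1584
2448^8 ≡ 1584^2 = 2509056 ≡ 1959
2448^16 ≡ 1959^2 = 3837681 ≡ 1734
2448^32 ≡ 1734^2 = 3006756 ≡ 602
2448^64 ≡ 602^2 = 362404 ≡ 2138
2448^128 ≡ 2138^2 = 4571044 ≡ 2753
2448^256 ≡ 2753^2 = 7579009 ≡ 1611
2448^512 ≡ 1611^2 = 2595321 ≡ 2587
2448^1024 ≡ 2587^2 = 6692569 ≡ 1071
2448^2048 ≡ 1071^2 = 1147041 ≡ 1277
2216 = 2048 + 128 + 32 + 8, so 2448^2216 ≡ 1277·2753·602·1959 ≡ 37 (mod 2953)
y^r · r^s ≡ 2753·37 = 101861 ≡ 1459 (mod 2953)

1459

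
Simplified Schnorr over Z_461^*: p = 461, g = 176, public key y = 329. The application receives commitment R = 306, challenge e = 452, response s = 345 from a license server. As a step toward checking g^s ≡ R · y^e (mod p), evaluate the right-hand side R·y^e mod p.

413

329^2 = 108241 ≡ 367
329^4 ≡ 367^2 = 134689 ≡ 77
329^8 ≡ 77^2 = 5929 ≡ 397
329^16 ≡ 397^2 = 157609 ≡ 408
329^32 ≡ 408^2 = 166464 ≡ 43
329^64 ≡ 43^2 = 1849 ≡ 5
329^128 ≡ 5^2 = 25
329^256 ≡ 25^2 = 625 ≡ 164
452 = 256 + 128 + 64 + 4, so 329^452 ≡ 164·25·5·77 ≡ 36 (mod 461)
R · y^e ≡ 306·36 = 11016 ≡ 413 (mod 461)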